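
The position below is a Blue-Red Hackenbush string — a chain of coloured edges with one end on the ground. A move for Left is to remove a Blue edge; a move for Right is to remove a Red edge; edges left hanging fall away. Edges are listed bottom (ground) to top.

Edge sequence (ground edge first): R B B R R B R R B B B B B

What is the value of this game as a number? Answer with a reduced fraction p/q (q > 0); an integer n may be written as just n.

-1729/4096

step 1: add R to get R; options L={  } R={ 0 } -> -1
step 2: add B to get RB; options L={ -1 } R={ 0 } -> -1/2
step 3: add B to get RBB; options L={ -1,-1/2 } R={ 0 } -> -1/4
step 4: add R to get RBBR; options L={ -1,-1/2 } R={ -1/4,0 } -> -3/8
step 5: add R to get RBBRR; options L={ -1,-1/2 } R={ -3/8,-1/4,0 } -> -7/16
step 6: add B to get RBBRRB; options L={ -1,-1/2,-7/16 } R={ -3/8,-1/4,0 } -> -13/32
step 7: add R to get RBBRRBR; options L={ -1,-1/2,-7/16 } R={ -13/32,-3/8,-1/4,0 } -> -27/64
step 8: add R to get RBBRRBRR; options L={ -1,-1/2,-7/16 } R={ -27/64,-13/32,-3/8,-1/4,0 } -> -55/128
step 9: add B to get RBBRRBRRB; options L={ -1,-1/2,-7/16,-55/128 } R={ -27/64,-13/32,-3/8,-1/4,0 } -> -109/256
step 10: add B to get RBBRRBRRBB; options L={ -1,-1/2,-7/16,-55/128,-109/256 } R={ -27/64,-13/32,-3/8,-1/4,0 } -> -217/512
step 11: add B to get RBBRRBRRBBB; options L={ -1,-1/2,-7/16,-55/128,-109/256,-217/512 } R={ -27/64,-13/32,-3/8,-1/4,0 } -> -433/1024
step 12: add B to get RBBRRBRRBBBB; options L={ -1,-1/2,-7/16,-55/128,-109/256,-217/512,-433/1024 } R={ -27/64,-13/32,-3/8,-1/4,0 } -> -865/2048
step 13: add B to get RBBRRBRRBBBBB; options L={ -1,-1/2,-7/16,-55/128,-109/256,-217/512,-433/1024,-865/2048 } R={ -27/64,-13/32,-3/8,-1/4,0 } -> -1729/4096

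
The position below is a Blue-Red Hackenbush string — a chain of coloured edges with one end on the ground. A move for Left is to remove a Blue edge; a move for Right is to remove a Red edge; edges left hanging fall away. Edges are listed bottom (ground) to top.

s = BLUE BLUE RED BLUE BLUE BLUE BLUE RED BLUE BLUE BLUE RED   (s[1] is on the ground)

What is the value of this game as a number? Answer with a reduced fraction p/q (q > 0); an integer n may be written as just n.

Recurse on prefixes of the 12-edge string BLUE BLUE RED BLUE BLUE BLUE BLUE RED BLUE BLUE BLUE RED:
1 of 12 · B · max L 0 · min R +∞ gives 1
2 of 12 · BB · max L 1 · min R +∞ gives 2
3 of 12 · BBR · max L 1 · min R 2 gives 3/2
4 of 12 · BBRB · max L 3/2 · min R 2 gives 7/4
5 of 12 · BBRBB · max L 7/4 · min R 2 gives 15/8
6 of 12 · BBRBBB · max L 15/8 · min R 2 gives 31/16
7 of 12 · BBRBBBB · max L 31/16 · min R 2 gives 63/32
8 of 12 · BBRBBBBR · max L 31/16 · min R 63/32 gives 125/64
9 of 12 · BBRBBBBRB · max L 125/64 · min R 63/32 gives 251/128
10 of 12 · BBRBBBBRBB · max L 251/128 · min R 63/32 gives 503/256
11 of 12 · BBRBBBBRBBB · max L 503/256 · min R 63/32 gives 1007/512
12 of 12 · BBRBBBBRBBBR · max L 503/256 · min R 1007/512 gives 2013/1024

2013/1024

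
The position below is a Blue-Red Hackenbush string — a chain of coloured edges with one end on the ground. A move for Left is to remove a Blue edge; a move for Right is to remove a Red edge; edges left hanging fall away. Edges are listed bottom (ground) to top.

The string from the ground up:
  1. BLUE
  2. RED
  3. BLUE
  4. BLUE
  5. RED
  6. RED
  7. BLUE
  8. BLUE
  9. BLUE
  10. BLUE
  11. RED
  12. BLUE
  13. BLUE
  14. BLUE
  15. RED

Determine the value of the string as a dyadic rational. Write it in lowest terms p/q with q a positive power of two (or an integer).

13277/16384

Recurse on prefixes of the 15-edge string BLUE RED BLUE BLUE RED RED BLUE BLUE BLUE BLUE RED BLUE BLUE BLUE RED:
step 1: add BLUE to get B; options L={ 0 } R={ none } → 1
step 2: add RED to get BR; options L={ 0 } R={ 1 } → 1/2
step 3: add BLUE to get BRB; options L={ 0; 1/2 } R={ 1 } → 3/4
step 4: add BLUE to get BRBB; options L={ 0; 1/2; 3/4 } R={ 1 } → 7/8
step 5: add RED to get BRBBR; options L={ 0; 1/2; 3/4 } R={ 7/8; 1 } → 13/16
step 6: add RED to get BRBBRR; options L={ 0; 1/2; 3/4 } R={ 13/16; 7/8; 1 } → 25/32
step 7: add BLUE to get BRBBRRB; options L={ 0; 1/2; 3/4; 25/32 } R={ 13/16; 7/8; 1 } → 51/64
step 8: add BLUE to get BRBBRRBB; options L={ 0; 1/2; 3/4; 25/32; 51/64 } R={ 13/16; 7/8; 1 } → 103/128
step 9: add BLUE to get BRBBRRBBB; options L={ 0; 1/2; 3/4; 25/32; 51/64; 103/128 } R={ 13/16; 7/8; 1 } → 207/256
step 10: add BLUE to get BRBBRRBBBB; options L={ 0; 1/2; 3/4; 25/32; 51/64; 103/128; 207/256 } R={ 13/16; 7/8; 1 } → 415/512
step 11: add RED to get BRBBRRBBBBR; options L={ 0; 1/2; 3/4; 25/32; 51/64; 103/128; 207/256 } R={ 415/512; 13/16; 7/8; 1 } → 829/1024
step 12: add BLUE to get BRBBRRBBBBRB; options L={ 0; 1/2; 3/4; 25/32; 51/64; 103/128; 207/256; 829/1024 } R={ 415/512; 13/16; 7/8; 1 } → 1659/2048
step 13: add BLUE to get BRBBRRBBBBRBB; options L={ 0; 1/2; 3/4; 25/32; 51/64; 103/128; 207/256; 829/1024; 1659/2048 } R={ 415/512; 13/16; 7/8; 1 } → 3319/4096
step 14: add BLUE to get BRBBRRBBBBRBBB; options L={ 0; 1/2; 3/4; 25/32; 51/64; 103/128; 207/256; 829/1024; 1659/2048; 3319/4096 } R={ 415/512; 13/16; 7/8; 1 } → 6639/8192
step 15: add RED to get BRBBRRBBBBRBBBR; options L={ 0; 1/2; 3/4; 25/32; 51/64; 103/128; 207/256; 829/1024; 1659/2048; 3319/4096 } R={ 6639/8192; 415/512; 13/16; 7/8; 1 } → 13277/16384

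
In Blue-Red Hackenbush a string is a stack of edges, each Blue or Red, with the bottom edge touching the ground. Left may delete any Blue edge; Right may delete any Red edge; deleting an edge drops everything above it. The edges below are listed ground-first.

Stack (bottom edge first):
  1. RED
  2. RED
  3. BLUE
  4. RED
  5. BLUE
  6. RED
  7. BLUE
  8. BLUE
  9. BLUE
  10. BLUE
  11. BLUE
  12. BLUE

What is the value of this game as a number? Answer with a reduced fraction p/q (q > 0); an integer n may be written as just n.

1 of 12 · R · max L −∞ · min R 0 — -1
2 of 12 · RR · max L −∞ · min R -1 — -2
3 of 12 · RRB · max L -2 · min R -1 — -3/2
4 of 12 · RRBR · max L -2 · min R -3/2 — -7/4
5 of 12 · RRBRB · max L -7/4 · min R -3/2 — -13/8
6 of 12 · RRBRBR · max L -7/4 · min R -13/8 — -27/16
7 of 12 · RRBRBRB · max L -27/16 · min R -13/8 — -53/32
8 of 12 · RRBRBRBB · max L -53/32 · min R -13/8 — -105/64
9 of 12 · RRBRBRBBB · max L -105/64 · min R -13/8 — -209/128
10 of 12 · RRBRBRBBBB · max L -209/128 · min R -13/8 — -417/256
11 of 12 · RRBRBRBBBBB · max L -417/256 · min R -13/8 — -833/512
12 of 12 · RRBRBRBBBBBB · max L -833/512 · min R -13/8 — -1665/1024

-1665/1024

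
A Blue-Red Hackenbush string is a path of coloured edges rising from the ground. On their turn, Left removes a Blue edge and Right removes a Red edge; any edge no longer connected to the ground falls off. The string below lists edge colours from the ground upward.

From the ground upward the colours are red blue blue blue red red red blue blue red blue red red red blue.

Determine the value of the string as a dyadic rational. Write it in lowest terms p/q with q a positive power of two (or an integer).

-3677/16384

Prefix values for red blue blue blue red red red blue blue red blue red red red blue via {L|R} + simplicity:
1 of 15 · r · max L −∞ · min R 0 = -1
2 of 15 · rb · max L -1 · min R 0 = -1/2
3 of 15 · rbb · max L -1/2 · min R 0 = -1/4
4 of 15 · rbbb · max L -1/4 · min R 0 = -1/8
5 of 15 · rbbbr · max L -1/4 · min R -1/8 = -3/16
6 of 15 · rbbbrr · max L -1/4 · min R -3/16 = -7/32
7 of 15 · rbbbrrr · max L -1/4 · min R -7/32 = -15/64
8 of 15 · rbbbrrrb · max L -15/64 · min R -7/32 = -29/128
9 of 15 · rbbbrrrbb · max L -29/128 · min R -7/32 = -57/256
10 of 15 · rbbbrrrbbr · max L -29/128 · min R -57/256 = -115/512
11 of 15 · rbbbrrrbbrb · max L -115/512 · min R -57/256 = -229/1024
12 of 15 · rbbbrrrbbrbr · max L -115/512 · min R -229/1024 = -459/2048
13 of 15 · rbbbrrrbbrbrr · max L -115/512 · min R -459/2048 = -919/4096
14 of 15 · rbbbrrrbbrbrrr · max L -115/512 · min R -919/4096 = -1839/8192
15 of 15 · rbbbrrrbbrbrrrb · max L -1839/8192 · min R -919/4096 = -3677/16384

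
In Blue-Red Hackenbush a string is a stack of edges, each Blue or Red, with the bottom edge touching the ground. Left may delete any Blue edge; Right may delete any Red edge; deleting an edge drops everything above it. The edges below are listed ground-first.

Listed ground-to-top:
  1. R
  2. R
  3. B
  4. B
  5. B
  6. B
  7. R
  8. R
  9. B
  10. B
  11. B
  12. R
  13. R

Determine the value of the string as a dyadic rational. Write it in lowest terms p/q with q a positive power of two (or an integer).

-2247/2048

Prefix values for R R B B B B R R B B B R R via {L|R} + simplicity:
R: Left { — }, Right { 0 } -> simplest -1
RR: Left { — }, Right { -1, 0 } -> simplest -2
RRB: Left { -2 }, Right { -1, 0 } -> simplest -3/2
RRBB: Left { -2, -3/2 }, Right { -1, 0 } -> simplest -5/4
RRBBB: Left { -2, -3/2, -5/4 }, Right { -1, 0 } -> simplest -9/8
RRBBBB: Left { -2, -3/2, -5/4, -9/8 }, Right { -1, 0 } -> simplest -17/16
RRBBBBR: Left { -2, -3/2, -5/4, -9/8 }, Right { -17/16, -1, 0 } -> simplest -35/32
RRBBBBRR: Left { -2, -3/2, -5/4, -9/8 }, Right { -35/32, -17/16, -1, 0 } -> simplest -71/64
RRBBBBRRB: Left { -2, -3/2, -5/4, -9/8, -71/64 }, Right { -35/32, -17/16, -1, 0 } -> simplest -141/128
RRBBBBRRBB: Left { -2, -3/2, -5/4, -9/8, -71/64, -141/128 }, Right { -35/32, -17/16, -1, 0 } -> simplest -281/256
RRBBBBRRBBB: Left { -2, -3/2, -5/4, -9/8, -71/64, -141/128, -281/256 }, Right { -35/32, -17/16, -1, 0 } -> simplest -561/512
RRBBBBRRBBBR: Left { -2, -3/2, -5/4, -9/8, -71/64, -141/128, -281/256 }, Right { -561/512, -35/32, -17/16, -1, 0 } -> simplest -1123/1024
RRBBBBRRBBBRR: Left { -2, -3/2, -5/4, -9/8, -71/64, -141/128, -281/256 }, Right { -1123/1024, -561/512, -35/32, -17/16, -1, 0 } -> simplest -2247/2048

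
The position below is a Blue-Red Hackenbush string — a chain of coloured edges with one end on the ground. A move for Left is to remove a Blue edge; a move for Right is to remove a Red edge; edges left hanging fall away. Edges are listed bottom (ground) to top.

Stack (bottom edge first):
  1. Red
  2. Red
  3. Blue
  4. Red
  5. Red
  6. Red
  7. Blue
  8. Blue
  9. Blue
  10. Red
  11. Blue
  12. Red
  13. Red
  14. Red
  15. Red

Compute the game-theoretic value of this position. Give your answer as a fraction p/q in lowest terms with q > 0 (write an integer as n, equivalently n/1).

value(R) = { ∅ | 0 } -> -1
value(RR) = { ∅ | -1, 0 } -> -2
value(RRB) = { -2 | -1, 0 } -> -3/2
value(RRBR) = { -2 | -3/2, -1, 0 } -> -7/4
value(RRBRR) = { -2 | -7/4, -3/2, -1, 0 } -> -15/8
value(RRBRRR) = { -2 | -15/8, -7/4, -3/2, -1, 0 } -> -31/16
value(RRBRRRB) = { -2, -31/16 | -15/8, -7/4, -3/2, -1, 0 } -> -61/32
value(RRBRRRBB) = { -2, -31/16, -61/32 | -15/8, -7/4, -3/2, -1, 0 } -> -121/64
value(RRBRRRBBB) = { -2, -31/16, -61/32, -121/64 | -15/8, -7/4, -3/2, -1, 0 } -> -241/128
value(RRBRRRBBBR) = { -2, -31/16, -61/32, -121/64 | -241/128, -15/8, -7/4, -3/2, -1, 0 } -> -483/256
value(RRBRRRBBBRB) = { -2, -31/16, -61/32, -121/64, -483/256 | -241/128, -15/8, -7/4, -3/2, -1, 0 } -> -965/512
value(RRBRRRBBBRBR) = { -2, -31/16, -61/32, -121/64, -483/256 | -965/512, -241/128, -15/8, -7/4, -3/2, -1, 0 } -> -1931/1024
value(RRBRRRBBBRBRR) = { -2, -31/16, -61/32, -121/64, -483/256 | -1931/1024, -965/512, -241/128, -15/8, -7/4, -3/2, -1, 0 } -> -3863/2048
value(RRBRRRBBBRBRRR) = { -2, -31/16, -61/32, -121/64, -483/256 | -3863/2048, -1931/1024, -965/512, -241/128, -15/8, -7/4, -3/2, -1, 0 } -> -7727/4096
value(RRBRRRBBBRBRRRR) = { -2, -31/16, -61/32, -121/64, -483/256 | -7727/4096, -3863/2048, -1931/1024, -965/512, -241/128, -15/8, -7/4, -3/2, -1, 0 } -> -15455/8192

-15455/8192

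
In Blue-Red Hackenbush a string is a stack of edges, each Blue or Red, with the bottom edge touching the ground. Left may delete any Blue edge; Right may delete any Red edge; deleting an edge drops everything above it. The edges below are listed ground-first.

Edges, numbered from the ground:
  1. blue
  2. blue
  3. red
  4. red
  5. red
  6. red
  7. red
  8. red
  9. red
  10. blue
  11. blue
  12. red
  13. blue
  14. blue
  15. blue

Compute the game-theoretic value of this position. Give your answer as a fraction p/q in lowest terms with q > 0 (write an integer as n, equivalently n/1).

edge 1 of 15 (blue): { 0 | (no moves) } gives 1
edge 2 of 15 (blue): { 0,1 | (no moves) } gives 2
edge 3 of 15 (red): { 0,1 | 2 } gives 3/2
edge 4 of 15 (red): { 0,1 | 3/2,2 } gives 5/4
edge 5 of 15 (red): { 0,1 | 5/4,3/2,2 } gives 9/8
edge 6 of 15 (red): { 0,1 | 9/8,5/4,3/2,2 } gives 17/16
edge 7 of 15 (red): { 0,1 | 17/16,9/8,5/4,3/2,2 } gives 33/32
edge 8 of 15 (red): { 0,1 | 33/32,17/16,9/8,5/4,3/2,2 } gives 65/64
edge 9 of 15 (red): { 0,1 | 65/64,33/32,17/16,9/8,5/4,3/2,2 } gives 129/128
edge 10 of 15 (blue): { 0,1,129/128 | 65/64,33/32,17/16,9/8,5/4,3/2,2 } gives 259/256
edge 11 of 15 (blue): { 0,1,129/128,259/256 | 65/64,33/32,17/16,9/8,5/4,3/2,2 } gives 519/512
edge 12 of 15 (red): { 0,1,129/128,259/256 | 519/512,65/64,33/32,17/16,9/8,5/4,3/2,2 } gives 1037/1024
edge 13 of 15 (blue): { 0,1,129/128,259/256,1037/1024 | 519/512,65/64,33/32,17/16,9/8,5/4,3/2,2 } gives 2075/2048
edge 14 of 15 (blue): { 0,1,129/128,259/256,1037/1024,2075/2048 | 519/512,65/64,33/32,17/16,9/8,5/4,3/2,2 } gives 4151/4096
edge 15 of 15 (blue): { 0,1,129/128,259/256,1037/1024,2075/2048,4151/4096 | 519/512,65/64,33/32,17/16,9/8,5/4,3/2,2 } gives 8303/8192

8303/8192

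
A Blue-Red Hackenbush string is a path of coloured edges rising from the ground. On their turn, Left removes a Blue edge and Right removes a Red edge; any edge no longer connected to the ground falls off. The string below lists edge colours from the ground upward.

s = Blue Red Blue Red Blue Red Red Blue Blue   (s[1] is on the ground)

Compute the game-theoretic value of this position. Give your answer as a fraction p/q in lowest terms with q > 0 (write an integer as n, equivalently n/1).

167/256

g_1 [B]  L=[0]  R=[—]  gives 1
g_2 [BR]  L=[0]  R=[1]  gives 1/2
g_3 [BRB]  L=[0; 1/2]  R=[1]  gives 3/4
g_4 [BRBR]  L=[0; 1/2]  R=[3/4; 1]  gives 5/8
g_5 [BRBRB]  L=[0; 1/2; 5/8]  R=[3/4; 1]  gives 11/16
g_6 [BRBRBR]  L=[0; 1/2; 5/8]  R=[11/16; 3/4; 1]  gives 21/32
g_7 [BRBRBRR]  L=[0; 1/2; 5/8]  R=[21/32; 11/16; 3/4; 1]  gives 41/64
g_8 [BRBRBRRB]  L=[0; 1/2; 5/8; 41/64]  R=[21/32; 11/16; 3/4; 1]  gives 83/128
g_9 [BRBRBRRBB]  L=[0; 1/2; 5/8; 41/64; 83/128]  R=[21/32; 11/16; 3/4; 1]  gives 167/256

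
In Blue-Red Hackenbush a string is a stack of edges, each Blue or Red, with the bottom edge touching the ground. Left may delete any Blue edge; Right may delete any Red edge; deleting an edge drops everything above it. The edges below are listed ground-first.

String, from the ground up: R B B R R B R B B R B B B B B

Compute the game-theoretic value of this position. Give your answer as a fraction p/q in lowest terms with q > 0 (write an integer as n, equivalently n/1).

-6721/16384

Recurse on prefixes of the 15-edge string R B B R R B R B B R B B B B B:
step 1: add R to get R; options L={ none } R={ 0 } so -1
step 2: add B to get RB; options L={ -1 } R={ 0 } so -1/2
step 3: add B to get RBB; options L={ -1,-1/2 } R={ 0 } so -1/4
step 4: add R to get RBBR; options L={ -1,-1/2 } R={ -1/4,0 } so -3/8
step 5: add R to get RBBRR; options L={ -1,-1/2 } R={ -3/8,-1/4,0 } so -7/16
step 6: add B to get RBBRRB; options L={ -1,-1/2,-7/16 } R={ -3/8,-1/4,0 } so -13/32
step 7: add R to get RBBRRBR; options L={ -1,-1/2,-7/16 } R={ -13/32,-3/8,-1/4,0 } so -27/64
step 8: add B to get RBBRRBRB; options L={ -1,-1/2,-7/16,-27/64 } R={ -13/32,-3/8,-1/4,0 } so -53/128
step 9: add B to get RBBRRBRBB; options L={ -1,-1/2,-7/16,-27/64,-53/128 } R={ -13/32,-3/8,-1/4,0 } so -105/256
step 10: add R to get RBBRRBRBBR; options L={ -1,-1/2,-7/16,-27/64,-53/128 } R={ -105/256,-13/32,-3/8,-1/4,0 } so -211/512
step 11: add B to get RBBRRBRBBRB; options L={ -1,-1/2,-7/16,-27/64,-53/128,-211/512 } R={ -105/256,-13/32,-3/8,-1/4,0 } so -421/1024
step 12: add B to get RBBRRBRBBRBB; options L={ -1,-1/2,-7/16,-27/64,-53/128,-211/512,-421/1024 } R={ -105/256,-13/32,-3/8,-1/4,0 } so -841/2048
step 13: add B to get RBBRRBRBBRBBB; options L={ -1,-1/2,-7/16,-27/64,-53/128,-211/512,-421/1024,-841/2048 } R={ -105/256,-13/32,-3/8,-1/4,0 } so -1681/4096
step 14: add B to get RBBRRBRBBRBBBB; options L={ -1,-1/2,-7/16,-27/64,-53/128,-211/512,-421/1024,-841/2048,-1681/4096 } R={ -105/256,-13/32,-3/8,-1/4,0 } so -3361/8192
step 15: add B to get RBBRRBRBBRBBBBB; options L={ -1,-1/2,-7/16,-27/64,-53/128,-211/512,-421/1024,-841/2048,-1681/4096,-3361/8192 } R={ -105/256,-13/32,-3/8,-1/4,0 } so -6721/16384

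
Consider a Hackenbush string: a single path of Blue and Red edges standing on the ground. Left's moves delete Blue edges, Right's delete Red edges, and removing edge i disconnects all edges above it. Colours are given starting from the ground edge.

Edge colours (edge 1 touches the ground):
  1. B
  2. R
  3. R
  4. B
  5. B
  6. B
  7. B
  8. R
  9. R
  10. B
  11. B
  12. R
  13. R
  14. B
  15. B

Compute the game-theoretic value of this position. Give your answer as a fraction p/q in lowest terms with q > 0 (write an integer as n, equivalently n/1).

1 of 15 · B · max L 0 · min R +∞ => 1
2 of 15 · BR · max L 0 · min R 1 => 1/2
3 of 15 · BRR · max L 0 · min R 1/2 => 1/4
4 of 15 · BRRB · max L 1/4 · min R 1/2 => 3/8
5 of 15 · BRRBB · max L 3/8 · min R 1/2 => 7/16
6 of 15 · BRRBBB · max L 7/16 · min R 1/2 => 15/32
7 of 15 · BRRBBBB · max L 15/32 · min R 1/2 => 31/64
8 of 15 · BRRBBBBR · max L 15/32 · min R 31/64 => 61/128
9 of 15 · BRRBBBBRR · max L 15/32 · min R 61/128 => 121/256
10 of 15 · BRRBBBBRRB · max L 121/256 · min R 61/128 => 243/512
11 of 15 · BRRBBBBRRBB · max L 243/512 · min R 61/128 => 487/1024
12 of 15 · BRRBBBBRRBBR · max L 243/512 · min R 487/1024 => 973/2048
13 of 15 · BRRBBBBRRBBRR · max L 243/512 · min R 973/2048 => 1945/4096
14 of 15 · BRRBBBBRRBBRRB · max L 1945/4096 · min R 973/2048 => 3891/8192
15 of 15 · BRRBBBBRRBBRRBB · max L 3891/8192 · min R 973/2048 => 7783/16384

7783/16384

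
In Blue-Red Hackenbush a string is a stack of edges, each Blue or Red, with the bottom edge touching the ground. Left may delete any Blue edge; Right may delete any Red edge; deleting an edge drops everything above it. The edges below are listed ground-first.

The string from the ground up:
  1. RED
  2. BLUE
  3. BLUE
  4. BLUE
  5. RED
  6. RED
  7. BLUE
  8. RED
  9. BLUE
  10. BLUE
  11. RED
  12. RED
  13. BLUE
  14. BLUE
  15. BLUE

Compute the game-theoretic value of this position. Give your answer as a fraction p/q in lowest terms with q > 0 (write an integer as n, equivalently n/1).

step 1: add RED to get R; options L={  } R={ 0 } => -1
step 2: add BLUE to get RB; options L={ -1 } R={ 0 } => -1/2
step 3: add BLUE to get RBB; options L={ -1 -1/2 } R={ 0 } => -1/4
step 4: add BLUE to get RBBB; options L={ -1 -1/2 -1/4 } R={ 0 } => -1/8
step 5: add RED to get RBBBR; options L={ -1 -1/2 -1/4 } R={ -1/8 0 } => -3/16
step 6: add RED to get RBBBRR; options L={ -1 -1/2 -1/4 } R={ -3/16 -1/8 0 } => -7/32
step 7: add BLUE to get RBBBRRB; options L={ -1 -1/2 -1/4 -7/32 } R={ -3/16 -1/8 0 } => -13/64
step 8: add RED to get RBBBRRBR; options L={ -1 -1/2 -1/4 -7/32 } R={ -13/64 -3/16 -1/8 0 } => -27/128
step 9: add BLUE to get RBBBRRBRB; options L={ -1 -1/2 -1/4 -7/32 -27/128 } R={ -13/64 -3/16 -1/8 0 } => -53/256
step 10: add BLUE to get RBBBRRBRBB; options L={ -1 -1/2 -1/4 -7/32 -27/128 -53/256 } R={ -13/64 -3/16 -1/8 0 } => -105/512
step 11: add RED to get RBBBRRBRBBR; options L={ -1 -1/2 -1/4 -7/32 -27/128 -53/256 } R={ -105/512 -13/64 -3/16 -1/8 0 } => -211/1024
step 12: add RED to get RBBBRRBRBBRR; options L={ -1 -1/2 -1/4 -7/32 -27/128 -53/256 } R={ -211/1024 -105/512 -13/64 -3/16 -1/8 0 } => -423/2048
step 13: add BLUE to get RBBBRRBRBBRRB; options L={ -1 -1/2 -1/4 -7/32 -27/128 -53/256 -423/2048 } R={ -211/1024 -105/512 -13/64 -3/16 -1/8 0 } => -845/4096
step 14: add BLUE to get RBBBRRBRBBRRBB; options L={ -1 -1/2 -1/4 -7/32 -27/128 -53/256 -423/2048 -845/4096 } R={ -211/1024 -105/512 -13/64 -3/16 -1/8 0 } => -1689/8192
step 15: add BLUE to get RBBBRRBRBBRRBBB; options L={ -1 -1/2 -1/4 -7/32 -27/128 -53/256 -423/2048 -845/4096 -1689/8192 } R={ -211/1024 -105/512 -13/64 -3/16 -1/8 0 } => -3377/16384

-3377/16384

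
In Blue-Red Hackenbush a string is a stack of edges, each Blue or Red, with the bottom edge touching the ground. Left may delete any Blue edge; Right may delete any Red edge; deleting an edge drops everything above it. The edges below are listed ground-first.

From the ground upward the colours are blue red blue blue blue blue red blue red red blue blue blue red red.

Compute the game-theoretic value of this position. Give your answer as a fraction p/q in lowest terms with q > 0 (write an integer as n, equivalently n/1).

15673/16384

step 1: add blue to get b; options L={ 0 } R={  } so 1
step 2: add red to get br; options L={ 0 } R={ 1 } so 1/2
step 3: add blue to get brb; options L={ 0, 1/2 } R={ 1 } so 3/4
step 4: add blue to get brbb; options L={ 0, 1/2, 3/4 } R={ 1 } so 7/8
step 5: add blue to get brbbb; options L={ 0, 1/2, 3/4, 7/8 } R={ 1 } so 15/16
step 6: add blue to get brbbbb; options L={ 0, 1/2, 3/4, 7/8, 15/16 } R={ 1 } so 31/32
step 7: add red to get brbbbbr; options L={ 0, 1/2, 3/4, 7/8, 15/16 } R={ 31/32, 1 } so 61/64
step 8: add blue to get brbbbbrb; options L={ 0, 1/2, 3/4, 7/8, 15/16, 61/64 } R={ 31/32, 1 } so 123/128
step 9: add red to get brbbbbrbr; options L={ 0, 1/2, 3/4, 7/8, 15/16, 61/64 } R={ 123/128, 31/32, 1 } so 245/256
step 10: add red to get brbbbbrbrr; options L={ 0, 1/2, 3/4, 7/8, 15/16, 61/64 } R={ 245/256, 123/128, 31/32, 1 } so 489/512
step 11: add blue to get brbbbbrbrrb; options L={ 0, 1/2, 3/4, 7/8, 15/16, 61/64, 489/512 } R={ 245/256, 123/128, 31/32, 1 } so 979/1024
step 12: add blue to get brbbbbrbrrbb; options L={ 0, 1/2, 3/4, 7/8, 15/16, 61/64, 489/512, 979/1024 } R={ 245/256, 123/128, 31/32, 1 } so 1959/2048
step 13: add blue to get brbbbbrbrrbbb; options L={ 0, 1/2, 3/4, 7/8, 15/16, 61/64, 489/512, 979/1024, 1959/2048 } R={ 245/256, 123/128, 31/32, 1 } so 3919/4096
step 14: add red to get brbbbbrbrrbbbr; options L={ 0, 1/2, 3/4, 7/8, 15/16, 61/64, 489/512, 979/1024, 1959/2048 } R={ 3919/4096, 245/256, 123/128, 31/32, 1 } so 7837/8192
step 15: add red to get brbbbbrbrrbbbrr; options L={ 0, 1/2, 3/4, 7/8, 15/16, 61/64, 489/512, 979/1024, 1959/2048 } R={ 7837/8192, 3919/4096, 245/256, 123/128, 31/32, 1 } so 15673/16384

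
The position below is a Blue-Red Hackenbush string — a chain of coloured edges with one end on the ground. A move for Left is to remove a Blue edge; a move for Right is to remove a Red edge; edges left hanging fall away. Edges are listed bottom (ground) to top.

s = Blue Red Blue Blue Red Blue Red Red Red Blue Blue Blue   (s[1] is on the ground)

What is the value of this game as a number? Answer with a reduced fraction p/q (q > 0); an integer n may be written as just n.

B: Left { 0 }, Right { (no moves) } so simplest 1
BR: Left { 0 }, Right { 1 } so simplest 1/2
BRB: Left { 0; 1/2 }, Right { 1 } so simplest 3/4
BRBB: Left { 0; 1/2; 3/4 }, Right { 1 } so simplest 7/8
BRBBR: Left { 0; 1/2; 3/4 }, Right { 7/8; 1 } so simplest 13/16
BRBBRB: Left { 0; 1/2; 3/4; 13/16 }, Right { 7/8; 1 } so simplest 27/32
BRBBRBR: Left { 0; 1/2; 3/4; 13/16 }, Right { 27/32; 7/8; 1 } so simplest 53/64
BRBBRBRR: Left { 0; 1/2; 3/4; 13/16 }, Right { 53/64; 27/32; 7/8; 1 } so simplest 105/128
BRBBRBRRR: Left { 0; 1/2; 3/4; 13/16 }, Right { 105/128; 53/64; 27/32; 7/8; 1 } so simplest 209/256
BRBBRBRRRB: Left { 0; 1/2; 3/4; 13/16; 209/256 }, Right { 105/128; 53/64; 27/32; 7/8; 1 } so simplest 419/512
BRBBRBRRRBB: Left { 0; 1/2; 3/4; 13/16; 209/256; 419/512 }, Right { 105/128; 53/64; 27/32; 7/8; 1 } so simplest 839/1024
BRBBRBRRRBBB: Left { 0; 1/2; 3/4; 13/16; 209/256; 419/512; 839/1024 }, Right { 105/128; 53/64; 27/32; 7/8; 1 } so simplest 1679/2048

1679/2048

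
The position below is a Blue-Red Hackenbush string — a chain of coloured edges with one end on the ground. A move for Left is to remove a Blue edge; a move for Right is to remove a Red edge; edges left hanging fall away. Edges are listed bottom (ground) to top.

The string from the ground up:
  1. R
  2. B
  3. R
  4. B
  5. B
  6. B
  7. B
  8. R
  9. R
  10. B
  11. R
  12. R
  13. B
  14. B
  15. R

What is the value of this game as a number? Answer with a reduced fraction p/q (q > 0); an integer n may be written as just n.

value_1 [R]  L=[∅]  R=[0]  so -1
value_2 [RB]  L=[-1]  R=[0]  so -1/2
value_3 [RBR]  L=[-1]  R=[-1/2 0]  so -3/4
value_4 [RBRB]  L=[-1 -3/4]  R=[-1/2 0]  so -5/8
value_5 [RBRBB]  L=[-1 -3/4 -5/8]  R=[-1/2 0]  so -9/16
value_6 [RBRBBB]  L=[-1 -3/4 -5/8 -9/16]  R=[-1/2 0]  so -17/32
value_7 [RBRBBBB]  L=[-1 -3/4 -5/8 -9/16 -17/32]  R=[-1/2 0]  so -33/64
value_8 [RBRBBBBR]  L=[-1 -3/4 -5/8 -9/16 -17/32]  R=[-33/64 -1/2 0]  so -67/128
value_9 [RBRBBBBRR]  L=[-1 -3/4 -5/8 -9/16 -17/32]  R=[-67/128 -33/64 -1/2 0]  so -135/256
value_10 [RBRBBBBRRB]  L=[-1 -3/4 -5/8 -9/16 -17/32 -135/256]  R=[-67/128 -33/64 -1/2 0]  so -269/512
value_11 [RBRBBBBRRBR]  L=[-1 -3/4 -5/8 -9/16 -17/32 -135/256]  R=[-269/512 -67/128 -33/64 -1/2 0]  so -539/1024
value_12 [RBRBBBBRRBRR]  L=[-1 -3/4 -5/8 -9/16 -17/32 -135/256]  R=[-539/1024 -269/512 -67/128 -33/64 -1/2 0]  so -1079/2048
value_13 [RBRBBBBRRBRRB]  L=[-1 -3/4 -5/8 -9/16 -17/32 -135/256 -1079/2048]  R=[-539/1024 -269/512 -67/128 -33/64 -1/2 0]  so -2157/4096
value_14 [RBRBBBBRRBRRBB]  L=[-1 -3/4 -5/8 -9/16 -17/32 -135/256 -1079/2048 -2157/4096]  R=[-539/1024 -269/512 -67/128 -33/64 -1/2 0]  so -4313/8192
value_15 [RBRBBBBRRBRRBBR]  L=[-1 -3/4 -5/8 -9/16 -17/32 -135/256 -1079/2048 -2157/4096]  R=[-4313/8192 -539/1024 -269/512 -67/128 -33/64 -1/2 0]  so -8627/16384

-8627/16384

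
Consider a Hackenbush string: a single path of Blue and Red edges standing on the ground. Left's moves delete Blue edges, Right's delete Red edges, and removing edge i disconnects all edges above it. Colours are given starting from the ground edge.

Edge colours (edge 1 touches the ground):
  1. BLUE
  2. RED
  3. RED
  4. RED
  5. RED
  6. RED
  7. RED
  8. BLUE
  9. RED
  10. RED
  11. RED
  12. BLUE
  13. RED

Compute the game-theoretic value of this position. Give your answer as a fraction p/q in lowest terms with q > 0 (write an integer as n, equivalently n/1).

Recurse on prefixes of the 13-edge string BLUE RED RED RED RED RED RED BLUE RED RED RED BLUE RED:
B: Left { 0 }, Right {  } ⇒ simplest 1
BR: Left { 0 }, Right { 1 } ⇒ simplest 1/2
BRR: Left { 0 }, Right { 1/2; 1 } ⇒ simplest 1/4
BRRR: Left { 0 }, Right { 1/4; 1/2; 1 } ⇒ simplest 1/8
BRRRR: Left { 0 }, Right { 1/8; 1/4; 1/2; 1 } ⇒ simplest 1/16
BRRRRR: Left { 0 }, Right { 1/16; 1/8; 1/4; 1/2; 1 } ⇒ simplest 1/32
BRRRRRR: Left { 0 }, Right { 1/32; 1/16; 1/8; 1/4; 1/2; 1 } ⇒ simplest 1/64
BRRRRRRB: Left { 0; 1/64 }, Right { 1/32; 1/16; 1/8; 1/4; 1/2; 1 } ⇒ simplest 3/128
BRRRRRRBR: Left { 0; 1/64 }, Right { 3/128; 1/32; 1/16; 1/8; 1/4; 1/2; 1 } ⇒ simplest 5/256
BRRRRRRBRR: Left { 0; 1/64 }, Right { 5/256; 3/128; 1/32; 1/16; 1/8; 1/4; 1/2; 1 } ⇒ simplest 9/512
BRRRRRRBRRR: Left { 0; 1/64 }, Right { 9/512; 5/256; 3/128; 1/32; 1/16; 1/8; 1/4; 1/2; 1 } ⇒ simplest 17/1024
BRRRRRRBRRRB: Left { 0; 1/64; 17/1024 }, Right { 9/512; 5/256; 3/128; 1/32; 1/16; 1/8; 1/4; 1/2; 1 } ⇒ simplest 35/2048
BRRRRRRBRRRBR: Left { 0; 1/64; 17/1024 }, Right { 35/2048; 9/512; 5/256; 3/128; 1/32; 1/16; 1/8; 1/4; 1/2; 1 } ⇒ simplest 69/4096

69/4096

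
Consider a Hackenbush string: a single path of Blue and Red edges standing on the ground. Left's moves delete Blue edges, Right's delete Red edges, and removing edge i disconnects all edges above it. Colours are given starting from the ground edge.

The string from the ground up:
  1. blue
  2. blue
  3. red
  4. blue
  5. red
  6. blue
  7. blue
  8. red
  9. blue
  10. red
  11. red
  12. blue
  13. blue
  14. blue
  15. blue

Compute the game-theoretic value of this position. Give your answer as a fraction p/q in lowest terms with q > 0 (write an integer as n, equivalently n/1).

13983/8192

Prefix values for blue blue red blue red blue blue red blue red red blue blue blue blue via {L|R} + simplicity:
val_1 [b]  L=[0]  R=[·]  gives 1
val_2 [bb]  L=[0 1]  R=[·]  gives 2
val_3 [bbr]  L=[0 1]  R=[2]  gives 3/2
val_4 [bbrb]  L=[0 1 3/2]  R=[2]  gives 7/4
val_5 [bbrbr]  L=[0 1 3/2]  R=[7/4 2]  gives 13/8
val_6 [bbrbrb]  L=[0 1 3/2 13/8]  R=[7/4 2]  gives 27/16
val_7 [bbrbrbb]  L=[0 1 3/2 13/8 27/16]  R=[7/4 2]  gives 55/32
val_8 [bbrbrbbr]  L=[0 1 3/2 13/8 27/16]  R=[55/32 7/4 2]  gives 109/64
val_9 [bbrbrbbrb]  L=[0 1 3/2 13/8 27/16 109/64]  R=[55/32 7/4 2]  gives 219/128
val_10 [bbrbrbbrbr]  L=[0 1 3/2 13/8 27/16 109/64]  R=[219/128 55/32 7/4 2]  gives 437/256
val_11 [bbrbrbbrbrr]  L=[0 1 3/2 13/8 27/16 109/64]  R=[437/256 219/128 55/32 7/4 2]  gives 873/512
val_12 [bbrbrbbrbrrb]  L=[0 1 3/2 13/8 27/16 109/64 873/512]  R=[437/256 219/128 55/32 7/4 2]  gives 1747/1024
val_13 [bbrbrbbrbrrbb]  L=[0 1 3/2 13/8 27/16 109/64 873/512 1747/1024]  R=[437/256 219/128 55/32 7/4 2]  gives 3495/2048
val_14 [bbrbrbbrbrrbbb]  L=[0 1 3/2 13/8 27/16 109/64 873/512 1747/1024 3495/2048]  R=[437/256 219/128 55/32 7/4 2]  gives 6991/4096
val_15 [bbrbrbbrbrrbbbb]  L=[0 1 3/2 13/8 27/16 109/64 873/512 1747/1024 3495/2048 6991/4096]  R=[437/256 219/128 55/32 7/4 2]  gives 13983/8192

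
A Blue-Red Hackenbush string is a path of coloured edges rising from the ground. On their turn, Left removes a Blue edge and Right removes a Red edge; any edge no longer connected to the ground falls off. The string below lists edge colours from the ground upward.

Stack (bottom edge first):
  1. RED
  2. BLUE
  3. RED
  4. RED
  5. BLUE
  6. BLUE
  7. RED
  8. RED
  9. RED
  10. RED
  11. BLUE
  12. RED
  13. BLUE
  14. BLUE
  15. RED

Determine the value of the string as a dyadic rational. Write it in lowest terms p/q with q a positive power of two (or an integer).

-13267/16384

Prefix values for RED BLUE RED RED BLUE BLUE RED RED RED RED BLUE RED BLUE BLUE RED via {L|R} + simplicity:
value_1 [R]  L=[none]  R=[0]  — -1
value_2 [RB]  L=[-1]  R=[0]  — -1/2
value_3 [RBR]  L=[-1]  R=[-1/2 0]  — -3/4
value_4 [RBRR]  L=[-1]  R=[-3/4 -1/2 0]  — -7/8
value_5 [RBRRB]  L=[-1 -7/8]  R=[-3/4 -1/2 0]  — -13/16
value_6 [RBRRBB]  L=[-1 -7/8 -13/16]  R=[-3/4 -1/2 0]  — -25/32
value_7 [RBRRBBR]  L=[-1 -7/8 -13/16]  R=[-25/32 -3/4 -1/2 0]  — -51/64
value_8 [RBRRBBRR]  L=[-1 -7/8 -13/16]  R=[-51/64 -25/32 -3/4 -1/2 0]  — -103/128
value_9 [RBRRBBRRR]  L=[-1 -7/8 -13/16]  R=[-103/128 -51/64 -25/32 -3/4 -1/2 0]  — -207/256
value_10 [RBRRBBRRRR]  L=[-1 -7/8 -13/16]  R=[-207/256 -103/128 -51/64 -25/32 -3/4 -1/2 0]  — -415/512
value_11 [RBRRBBRRRRB]  L=[-1 -7/8 -13/16 -415/512]  R=[-207/256 -103/128 -51/64 -25/32 -3/4 -1/2 0]  — -829/1024
value_12 [RBRRBBRRRRBR]  L=[-1 -7/8 -13/16 -415/512]  R=[-829/1024 -207/256 -103/128 -51/64 -25/32 -3/4 -1/2 0]  — -1659/2048
value_13 [RBRRBBRRRRBRB]  L=[-1 -7/8 -13/16 -415/512 -1659/2048]  R=[-829/1024 -207/256 -103/128 -51/64 -25/32 -3/4 -1/2 0]  — -3317/4096
value_14 [RBRRBBRRRRBRBB]  L=[-1 -7/8 -13/16 -415/512 -1659/2048 -3317/4096]  R=[-829/1024 -207/256 -103/128 -51/64 -25/32 -3/4 -1/2 0]  — -6633/8192
value_15 [RBRRBBRRRRBRBBR]  L=[-1 -7/8 -13/16 -415/512 -1659/2048 -3317/4096]  R=[-6633/8192 -829/1024 -207/256 -103/128 -51/64 -25/32 -3/4 -1/2 0]  — -13267/16384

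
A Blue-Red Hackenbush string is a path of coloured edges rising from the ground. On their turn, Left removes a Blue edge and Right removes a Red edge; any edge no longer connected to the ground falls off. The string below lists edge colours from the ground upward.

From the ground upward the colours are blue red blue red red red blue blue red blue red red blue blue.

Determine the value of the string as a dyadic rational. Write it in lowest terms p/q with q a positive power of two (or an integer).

4519/8192

Recurse on prefixes of the 14-edge string blue red blue red red red blue blue red blue red red blue blue:
b: Left { 0 }, Right { none } — simplest 1
br: Left { 0 }, Right { 1 } — simplest 1/2
brb: Left { 0 1/2 }, Right { 1 } — simplest 3/4
brbr: Left { 0 1/2 }, Right { 3/4 1 } — simplest 5/8
brbrr: Left { 0 1/2 }, Right { 5/8 3/4 1 } — simplest 9/16
brbrrr: Left { 0 1/2 }, Right { 9/16 5/8 3/4 1 } — simplest 17/32
brbrrrb: Left { 0 1/2 17/32 }, Right { 9/16 5/8 3/4 1 } — simplest 35/64
brbrrrbb: Left { 0 1/2 17/32 35/64 }, Right { 9/16 5/8 3/4 1 } — simplest 71/128
brbrrrbbr: Left { 0 1/2 17/32 35/64 }, Right { 71/128 9/16 5/8 3/4 1 } — simplest 141/256
brbrrrbbrb: Left { 0 1/2 17/32 35/64 141/256 }, Right { 71/128 9/16 5/8 3/4 1 } — simplest 283/512
brbrrrbbrbr: Left { 0 1/2 17/32 35/64 141/256 }, Right { 283/512 71/128 9/16 5/8 3/4 1 } — simplest 565/1024
brbrrrbbrbrr: Left { 0 1/2 17/32 35/64 141/256 }, Right { 565/1024 283/512 71/128 9/16 5/8 3/4 1 } — simplest 1129/2048
brbrrrbbrbrrb: Left { 0 1/2 17/32 35/64 141/256 1129/2048 }, Right { 565/1024 283/512 71/128 9/16 5/8 3/4 1 } — simplest 2259/4096
brbrrrbbrbrrbb: Left { 0 1/2 17/32 35/64 141/256 1129/2048 2259/4096 }, Right { 565/1024 283/512 71/128 9/16 5/8 3/4 1 } — simplest 4519/8192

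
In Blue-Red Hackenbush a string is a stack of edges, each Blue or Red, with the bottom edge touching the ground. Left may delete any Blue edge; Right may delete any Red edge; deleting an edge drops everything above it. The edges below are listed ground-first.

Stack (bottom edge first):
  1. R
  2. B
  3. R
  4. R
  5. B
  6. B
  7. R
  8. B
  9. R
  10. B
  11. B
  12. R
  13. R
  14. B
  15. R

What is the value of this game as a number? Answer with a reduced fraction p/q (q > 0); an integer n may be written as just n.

Recurse on prefixes of the 15-edge string R B R R B B R B R B B R R B R:
edge 1 of 15 (R): { none | 0 } → -1
edge 2 of 15 (B): { -1 | 0 } → -1/2
edge 3 of 15 (R): { -1 | -1/2, 0 } → -3/4
edge 4 of 15 (R): { -1 | -3/4, -1/2, 0 } → -7/8
edge 5 of 15 (B): { -1, -7/8 | -3/4, -1/2, 0 } → -13/16
edge 6 of 15 (B): { -1, -7/8, -13/16 | -3/4, -1/2, 0 } → -25/32
edge 7 of 15 (R): { -1, -7/8, -13/16 | -25/32, -3/4, -1/2, 0 } → -51/64
edge 8 of 15 (B): { -1, -7/8, -13/16, -51/64 | -25/32, -3/4, -1/2, 0 } → -101/128
edge 9 of 15 (R): { -1, -7/8, -13/16, -51/64 | -101/128, -25/32, -3/4, -1/2, 0 } → -203/256
edge 10 of 15 (B): { -1, -7/8, -13/16, -51/64, -203/256 | -101/128, -25/32, -3/4, -1/2, 0 } → -405/512
edge 11 of 15 (B): { -1, -7/8, -13/16, -51/64, -203/256, -405/512 | -101/128, -25/32, -3/4, -1/2, 0 } → -809/1024
edge 12 of 15 (R): { -1, -7/8, -13/16, -51/64, -203/256, -405/512 | -809/1024, -101/128, -25/32, -3/4, -1/2, 0 } → -1619/2048
edge 13 of 15 (R): { -1, -7/8, -13/16, -51/64, -203/256, -405/512 | -1619/2048, -809/1024, -101/128, -25/32, -3/4, -1/2, 0 } → -3239/4096
edge 14 of 15 (B): { -1, -7/8, -13/16, -51/64, -203/256, -405/512, -3239/4096 | -1619/2048, -809/1024, -101/128, -25/32, -3/4, -1/2, 0 } → -6477/8192
edge 15 of 15 (R): { -1, -7/8, -13/16, -51/64, -203/256, -405/512, -3239/4096 | -6477/8192, -1619/2048, -809/1024, -101/128, -25/32, -3/4, -1/2, 0 } → -12955/16384

-12955/16384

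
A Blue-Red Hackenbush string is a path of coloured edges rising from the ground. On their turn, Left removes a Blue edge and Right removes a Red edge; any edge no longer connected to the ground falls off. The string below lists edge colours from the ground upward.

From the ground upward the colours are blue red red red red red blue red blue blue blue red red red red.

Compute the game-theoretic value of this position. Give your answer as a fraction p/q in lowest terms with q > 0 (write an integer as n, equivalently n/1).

737/16384

edge 1 of 15 (blue): { 0 | · } → 1
edge 2 of 15 (red): { 0 | 1 } → 1/2
edge 3 of 15 (red): { 0 | 1/2,1 } → 1/4
edge 4 of 15 (red): { 0 | 1/4,1/2,1 } → 1/8
edge 5 of 15 (red): { 0 | 1/8,1/4,1/2,1 } → 1/16
edge 6 of 15 (red): { 0 | 1/16,1/8,1/4,1/2,1 } → 1/32
edge 7 of 15 (blue): { 0,1/32 | 1/16,1/8,1/4,1/2,1 } → 3/64
edge 8 of 15 (red): { 0,1/32 | 3/64,1/16,1/8,1/4,1/2,1 } → 5/128
edge 9 of 15 (blue): { 0,1/32,5/128 | 3/64,1/16,1/8,1/4,1/2,1 } → 11/256
edge 10 of 15 (blue): { 0,1/32,5/128,11/256 | 3/64,1/16,1/8,1/4,1/2,1 } → 23/512
edge 11 of 15 (blue): { 0,1/32,5/128,11/256,23/512 | 3/64,1/16,1/8,1/4,1/2,1 } → 47/1024
edge 12 of 15 (red): { 0,1/32,5/128,11/256,23/512 | 47/1024,3/64,1/16,1/8,1/4,1/2,1 } → 93/2048
edge 13 of 15 (red): { 0,1/32,5/128,11/256,23/512 | 93/2048,47/1024,3/64,1/16,1/8,1/4,1/2,1 } → 185/4096
edge 14 of 15 (red): { 0,1/32,5/128,11/256,23/512 | 185/4096,93/2048,47/1024,3/64,1/16,1/8,1/4,1/2,1 } → 369/8192
edge 15 of 15 (red): { 0,1/32,5/128,11/256,23/512 | 369/8192,185/4096,93/2048,47/1024,3/64,1/16,1/8,1/4,1/2,1 } → 737/16384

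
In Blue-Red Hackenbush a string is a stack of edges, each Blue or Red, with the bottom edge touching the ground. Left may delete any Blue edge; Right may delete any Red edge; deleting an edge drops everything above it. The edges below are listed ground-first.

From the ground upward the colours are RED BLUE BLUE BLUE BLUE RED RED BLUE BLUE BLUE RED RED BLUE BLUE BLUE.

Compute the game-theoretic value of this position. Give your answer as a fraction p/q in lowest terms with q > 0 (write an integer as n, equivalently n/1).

-1585/16384

Prefix values for RED BLUE BLUE BLUE BLUE RED RED BLUE BLUE BLUE RED RED BLUE BLUE BLUE via {L|R} + simplicity:
v_1 [R]  L=[·]  R=[0]  — -1
v_2 [RB]  L=[-1]  R=[0]  — -1/2
v_3 [RBB]  L=[-1 -1/2]  R=[0]  — -1/4
v_4 [RBBB]  L=[-1 -1/2 -1/4]  R=[0]  — -1/8
v_5 [RBBBB]  L=[-1 -1/2 -1/4 -1/8]  R=[0]  — -1/16
v_6 [RBBBBR]  L=[-1 -1/2 -1/4 -1/8]  R=[-1/16 0]  — -3/32
v_7 [RBBBBRR]  L=[-1 -1/2 -1/4 -1/8]  R=[-3/32 -1/16 0]  — -7/64
v_8 [RBBBBRRB]  L=[-1 -1/2 -1/4 -1/8 -7/64]  R=[-3/32 -1/16 0]  — -13/128
v_9 [RBBBBRRBB]  L=[-1 -1/2 -1/4 -1/8 -7/64 -13/128]  R=[-3/32 -1/16 0]  — -25/256
v_10 [RBBBBRRBBB]  L=[-1 -1/2 -1/4 -1/8 -7/64 -13/128 -25/256]  R=[-3/32 -1/16 0]  — -49/512
v_11 [RBBBBRRBBBR]  L=[-1 -1/2 -1/4 -1/8 -7/64 -13/128 -25/256]  R=[-49/512 -3/32 -1/16 0]  — -99/1024
v_12 [RBBBBRRBBBRR]  L=[-1 -1/2 -1/4 -1/8 -7/64 -13/128 -25/256]  R=[-99/1024 -49/512 -3/32 -1/16 0]  — -199/2048
v_13 [RBBBBRRBBBRRB]  L=[-1 -1/2 -1/4 -1/8 -7/64 -13/128 -25/256 -199/2048]  R=[-99/1024 -49/512 -3/32 -1/16 0]  — -397/4096
v_14 [RBBBBRRBBBRRBB]  L=[-1 -1/2 -1/4 -1/8 -7/64 -13/128 -25/256 -199/2048 -397/4096]  R=[-99/1024 -49/512 -3/32 -1/16 0]  — -793/8192
v_15 [RBBBBRRBBBRRBBB]  L=[-1 -1/2 -1/4 -1/8 -7/64 -13/128 -25/256 -199/2048 -397/4096 -793/8192]  R=[-99/1024 -49/512 -3/32 -1/16 0]  — -1585/16384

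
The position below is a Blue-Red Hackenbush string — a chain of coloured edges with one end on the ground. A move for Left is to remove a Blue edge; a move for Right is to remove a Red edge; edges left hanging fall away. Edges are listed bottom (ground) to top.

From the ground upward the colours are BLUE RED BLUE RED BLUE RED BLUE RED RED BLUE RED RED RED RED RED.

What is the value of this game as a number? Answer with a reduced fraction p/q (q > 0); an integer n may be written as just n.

Prefix values for BLUE RED BLUE RED BLUE RED BLUE RED RED BLUE RED RED RED RED RED via {L|R} + simplicity:
edge 1 of 15 (BLUE): { 0 | (no moves) } -> 1
edge 2 of 15 (RED): { 0 | 1 } -> 1/2
edge 3 of 15 (BLUE): { 0; 1/2 | 1 } -> 3/4
edge 4 of 15 (RED): { 0; 1/2 | 3/4; 1 } -> 5/8
edge 5 of 15 (BLUE): { 0; 1/2; 5/8 | 3/4; 1 } -> 11/16
edge 6 of 15 (RED): { 0; 1/2; 5/8 | 11/16; 3/4; 1 } -> 21/32
edge 7 of 15 (BLUE): { 0; 1/2; 5/8; 21/32 | 11/16; 3/4; 1 } -> 43/64
edge 8 of 15 (RED): { 0; 1/2; 5/8; 21/32 | 43/64; 11/16; 3/4; 1 } -> 85/128
edge 9 of 15 (RED): { 0; 1/2; 5/8; 21/32 | 85/128; 43/64; 11/16; 3/4; 1 } -> 169/256
edge 10 of 15 (BLUE): { 0; 1/2; 5/8; 21/32; 169/256 | 85/128; 43/64; 11/16; 3/4; 1 } -> 339/512
edge 11 of 15 (RED): { 0; 1/2; 5/8; 21/32; 169/256 | 339/512; 85/128; 43/64; 11/16; 3/4; 1 } -> 677/1024
edge 12 of 15 (RED): { 0; 1/2; 5/8; 21/32; 169/256 | 677/1024; 339/512; 85/128; 43/64; 11/16; 3/4; 1 } -> 1353/2048
edge 13 of 15 (RED): { 0; 1/2; 5/8; 21/32; 169/256 | 1353/2048; 677/1024; 339/512; 85/128; 43/64; 11/16; 3/4; 1 } -> 2705/4096
edge 14 of 15 (RED): { 0; 1/2; 5/8; 21/32; 169/256 | 2705/4096; 1353/2048; 677/1024; 339/512; 85/128; 43/64; 11/16; 3/4; 1 } -> 5409/8192
edge 15 of 15 (RED): { 0; 1/2; 5/8; 21/32; 169/256 | 5409/8192; 2705/4096; 1353/2048; 677/1024; 339/512; 85/128; 43/64; 11/16; 3/4; 1 } -> 10817/16384

10817/16384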